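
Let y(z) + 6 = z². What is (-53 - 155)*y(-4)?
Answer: -2080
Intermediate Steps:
y(z) = -6 + z²
(-53 - 155)*y(-4) = (-53 - 155)*(-6 + (-4)²) = -208*(-6 + 16) = -208*10 = -2080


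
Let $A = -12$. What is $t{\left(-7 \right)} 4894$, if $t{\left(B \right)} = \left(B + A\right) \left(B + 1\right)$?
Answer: $557916$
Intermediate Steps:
$t{\left(B \right)} = \left(1 + B\right) \left(-12 + B\right)$ ($t{\left(B \right)} = \left(B - 12\right) \left(B + 1\right) = \left(-12 + B\right) \left(1 + B\right) = \left(1 + B\right) \left(-12 + B\right)$)
$t{\left(-7 \right)} 4894 = \left(-12 + \left(-7\right)^{2} - -77\right) 4894 = \left(-12 + 49 + 77\right) 4894 = 114 \cdot 4894 = 557916$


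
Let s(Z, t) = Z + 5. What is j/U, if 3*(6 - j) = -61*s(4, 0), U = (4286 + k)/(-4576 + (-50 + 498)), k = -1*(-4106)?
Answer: -97524/1049 ≈ -92.969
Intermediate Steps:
s(Z, t) = 5 + Z
k = 4106
U = -1049/516 (U = (4286 + 4106)/(-4576 + (-50 + 498)) = 8392/(-4576 + 448) = 8392/(-4128) = 8392*(-1/4128) = -1049/516 ≈ -2.0329)
j = 189 (j = 6 - (-61)*(5 + 4)/3 = 6 - (-61)*9/3 = 6 - ⅓*(-549) = 6 + 183 = 189)
j/U = 189/(-1049/516) = 189*(-516/1049) = -97524/1049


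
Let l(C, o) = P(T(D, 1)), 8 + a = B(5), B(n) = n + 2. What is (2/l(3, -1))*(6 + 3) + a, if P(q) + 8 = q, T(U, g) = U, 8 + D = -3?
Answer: -37/19 ≈ -1.9474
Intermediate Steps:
D = -11 (D = -8 - 3 = -11)
B(n) = 2 + n
a = -1 (a = -8 + (2 + 5) = -8 + 7 = -1)
P(q) = -8 + q
l(C, o) = -19 (l(C, o) = -8 - 11 = -19)
(2/l(3, -1))*(6 + 3) + a = (2/(-19))*(6 + 3) - 1 = (2*(-1/19))*9 - 1 = -2/19*9 - 1 = -18/19 - 1 = -37/19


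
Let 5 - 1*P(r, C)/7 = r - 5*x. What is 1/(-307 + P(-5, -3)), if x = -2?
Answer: -1/307 ≈ -0.0032573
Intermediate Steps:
P(r, C) = -35 - 7*r (P(r, C) = 35 - 7*(r - 5*(-2)) = 35 - 7*(r + 10) = 35 - 7*(10 + r) = 35 + (-70 - 7*r) = -35 - 7*r)
1/(-307 + P(-5, -3)) = 1/(-307 + (-35 - 7*(-5))) = 1/(-307 + (-35 + 35)) = 1/(-307 + 0) = 1/(-307) = -1/307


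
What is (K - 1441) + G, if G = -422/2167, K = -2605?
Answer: -8768104/2167 ≈ -4046.2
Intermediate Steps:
G = -422/2167 (G = -422*1/2167 = -422/2167 ≈ -0.19474)
(K - 1441) + G = (-2605 - 1441) - 422/2167 = -4046 - 422/2167 = -8768104/2167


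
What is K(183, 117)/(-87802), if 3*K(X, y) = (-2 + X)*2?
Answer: -181/131703 ≈ -0.0013743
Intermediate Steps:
K(X, y) = -4/3 + 2*X/3 (K(X, y) = ((-2 + X)*2)/3 = (-4 + 2*X)/3 = -4/3 + 2*X/3)
K(183, 117)/(-87802) = (-4/3 + (⅔)*183)/(-87802) = (-4/3 + 122)*(-1/87802) = (362/3)*(-1/87802) = -181/131703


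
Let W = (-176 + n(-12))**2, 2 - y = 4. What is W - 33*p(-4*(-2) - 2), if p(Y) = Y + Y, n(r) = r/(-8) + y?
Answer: 123025/4 ≈ 30756.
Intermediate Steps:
y = -2 (y = 2 - 1*4 = 2 - 4 = -2)
n(r) = -2 - r/8 (n(r) = r/(-8) - 2 = r*(-1/8) - 2 = -r/8 - 2 = -2 - r/8)
p(Y) = 2*Y
W = 124609/4 (W = (-176 + (-2 - 1/8*(-12)))**2 = (-176 + (-2 + 3/2))**2 = (-176 - 1/2)**2 = (-353/2)**2 = 124609/4 ≈ 31152.)
W - 33*p(-4*(-2) - 2) = 124609/4 - 33*2*(-4*(-2) - 2) = 124609/4 - 33*2*(8 - 2) = 124609/4 - 33*2*6 = 124609/4 - 33*12 = 124609/4 - 1*396 = 124609/4 - 396 = 123025/4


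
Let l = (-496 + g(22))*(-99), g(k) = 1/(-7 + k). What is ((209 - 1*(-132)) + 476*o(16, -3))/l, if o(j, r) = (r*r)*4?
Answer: 87385/245487 ≈ 0.35597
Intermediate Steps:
o(j, r) = 4*r² (o(j, r) = r²*4 = 4*r²)
l = 245487/5 (l = (-496 + 1/(-7 + 22))*(-99) = (-496 + 1/15)*(-99) = -7439/15*(-99) = 245487/5 ≈ 49097.)
((209 - 1*(-132)) + 476*o(16, -3))/l = ((209 - 1*(-132)) + 476*(4*(-3)²))/(245487/5) = ((209 + 132) + 476*(4*9))*(5/245487) = (341 + 476*36)*(5/245487) = (341 + 17136)*(5/245487) = 17477*(5/245487) = 87385/245487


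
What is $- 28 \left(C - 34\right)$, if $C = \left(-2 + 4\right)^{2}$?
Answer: $840$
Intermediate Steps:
$C = 4$ ($C = 2^{2} = 4$)
$- 28 \left(C - 34\right) = - 28 \left(4 - 34\right) = \left(-28\right) \left(-30\right) = 840$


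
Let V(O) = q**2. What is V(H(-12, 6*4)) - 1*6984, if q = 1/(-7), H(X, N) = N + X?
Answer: -342215/49 ≈ -6984.0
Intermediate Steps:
q = -1/7 ≈ -0.14286
V(O) = 1/49 (V(O) = (-1/7)**2 = 1/49)
V(H(-12, 6*4)) - 1*6984 = 1/49 - 1*6984 = 1/49 - 6984 = -342215/49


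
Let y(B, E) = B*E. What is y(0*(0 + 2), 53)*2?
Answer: 0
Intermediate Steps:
y(0*(0 + 2), 53)*2 = ((0*(0 + 2))*53)*2 = ((0*2)*53)*2 = (0*53)*2 = 0*2 = 0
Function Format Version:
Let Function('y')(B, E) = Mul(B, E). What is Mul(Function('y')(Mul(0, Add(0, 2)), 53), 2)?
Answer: 0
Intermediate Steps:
Mul(Function('y')(Mul(0, Add(0, 2)), 53), 2) = Mul(Mul(Mul(0, Add(0, 2)), 53), 2) = Mul(Mul(Mul(0, 2), 53), 2) = Mul(Mul(0, 53), 2) = Mul(0, 2) = 0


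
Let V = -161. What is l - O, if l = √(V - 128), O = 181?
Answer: -181 + 17*I ≈ -181.0 + 17.0*I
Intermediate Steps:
l = 17*I (l = √(-161 - 128) = √(-289) = 17*I ≈ 17.0*I)
l - O = 17*I - 1*181 = 17*I - 181 = -181 + 17*I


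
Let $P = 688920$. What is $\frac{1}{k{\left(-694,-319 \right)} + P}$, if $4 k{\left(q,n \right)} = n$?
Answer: $\frac{4}{2755361} \approx 1.4517 \cdot 10^{-6}$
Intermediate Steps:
$k{\left(q,n \right)} = \frac{n}{4}$
$\frac{1}{k{\left(-694,-319 \right)} + P} = \frac{1}{\frac{1}{4} \left(-319\right) + 688920} = \frac{1}{- \frac{319}{4} + 688920} = \frac{1}{\frac{2755361}{4}} = \frac{4}{2755361}$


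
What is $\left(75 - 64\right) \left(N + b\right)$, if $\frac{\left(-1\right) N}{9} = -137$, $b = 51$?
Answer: $14124$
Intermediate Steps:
$N = 1233$ ($N = \left(-9\right) \left(-137\right) = 1233$)
$\left(75 - 64\right) \left(N + b\right) = \left(75 - 64\right) \left(1233 + 51\right) = \left(75 - 64\right) 1284 = 11 \cdot 1284 = 14124$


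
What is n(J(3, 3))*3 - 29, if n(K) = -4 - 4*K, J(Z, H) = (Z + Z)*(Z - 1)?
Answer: -185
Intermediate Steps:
J(Z, H) = 2*Z*(-1 + Z) (J(Z, H) = (2*Z)*(-1 + Z) = 2*Z*(-1 + Z))
n(J(3, 3))*3 - 29 = (-4 - 8*3*(-1 + 3))*3 - 29 = (-4 - 8*3*2)*3 - 29 = (-4 - 4*12)*3 - 29 = (-4 - 48)*3 - 29 = -52*3 - 29 = -156 - 29 = -185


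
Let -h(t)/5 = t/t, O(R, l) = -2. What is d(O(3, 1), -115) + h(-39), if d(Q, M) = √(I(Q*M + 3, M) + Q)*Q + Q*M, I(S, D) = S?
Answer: 225 - 2*√231 ≈ 194.60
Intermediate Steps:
h(t) = -5 (h(t) = -5*t/t = -5*1 = -5)
d(Q, M) = M*Q + Q*√(3 + Q + M*Q) (d(Q, M) = √((Q*M + 3) + Q)*Q + Q*M = √((M*Q + 3) + Q)*Q + M*Q = √((3 + M*Q) + Q)*Q + M*Q = √(3 + Q + M*Q)*Q + M*Q = Q*√(3 + Q + M*Q) + M*Q = M*Q + Q*√(3 + Q + M*Q))
d(O(3, 1), -115) + h(-39) = -2*(-115 + √(3 - 2 - 115*(-2))) - 5 = -2*(-115 + √(3 - 2 + 230)) - 5 = -2*(-115 + √231) - 5 = (230 - 2*√231) - 5 = 225 - 2*√231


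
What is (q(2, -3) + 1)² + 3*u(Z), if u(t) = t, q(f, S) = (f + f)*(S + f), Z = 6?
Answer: 27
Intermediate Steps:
q(f, S) = 2*f*(S + f) (q(f, S) = (2*f)*(S + f) = 2*f*(S + f))
(q(2, -3) + 1)² + 3*u(Z) = (2*2*(-3 + 2) + 1)² + 3*6 = (2*2*(-1) + 1)² + 18 = (-4 + 1)² + 18 = (-3)² + 18 = 9 + 18 = 27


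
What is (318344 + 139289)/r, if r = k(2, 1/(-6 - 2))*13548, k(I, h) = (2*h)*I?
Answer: -457633/6774 ≈ -67.557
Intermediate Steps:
k(I, h) = 2*I*h
r = -6774 (r = (2*2/(-6 - 2))*13548 = (2*2/(-8))*13548 = (2*2*(-⅛))*13548 = -½*13548 = -6774)
(318344 + 139289)/r = (318344 + 139289)/(-6774) = 457633*(-1/6774) = -457633/6774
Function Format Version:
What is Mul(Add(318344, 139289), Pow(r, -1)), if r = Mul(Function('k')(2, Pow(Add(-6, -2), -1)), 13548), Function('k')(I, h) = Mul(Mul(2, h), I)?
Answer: Rational(-457633, 6774) ≈ -67.557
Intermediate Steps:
Function('k')(I, h) = Mul(2, I, h)
r = -6774 (r = Mul(Mul(2, 2, Pow(Add(-6, -2), -1)), 13548) = Mul(Mul(2, 2, Pow(-8, -1)), 13548) = Mul(Mul(2, 2, Rational(-1, 8)), 13548) = Mul(Rational(-1, 2), 13548) = -6774)
Mul(Add(318344, 139289), Pow(r, -1)) = Mul(Add(318344, 139289), Pow(-6774, -1)) = Mul(457633, Rational(-1, 6774)) = Rational(-457633, 6774)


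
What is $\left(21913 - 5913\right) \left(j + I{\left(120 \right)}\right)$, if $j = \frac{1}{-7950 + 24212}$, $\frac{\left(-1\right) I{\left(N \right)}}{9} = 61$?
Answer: $- \frac{71422696000}{8131} \approx -8.784 \cdot 10^{6}$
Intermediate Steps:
$I{\left(N \right)} = -549$ ($I{\left(N \right)} = \left(-9\right) 61 = -549$)
$j = \frac{1}{16262} \approx 6.1493 \cdot 10^{-5}$
$\left(21913 - 5913\right) \left(j + I{\left(120 \right)}\right) = \left(21913 - 5913\right) \left(\frac{1}{16262} - 549\right) = 16000 \left(- \frac{8927837}{16262}\right) = - \frac{71422696000}{8131}$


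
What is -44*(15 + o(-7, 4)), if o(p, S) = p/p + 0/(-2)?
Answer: -704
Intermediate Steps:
o(p, S) = 1 (o(p, S) = 1 + 0*(-½) = 1 + 0 = 1)
-44*(15 + o(-7, 4)) = -44*(15 + 1) = -44*16 = -704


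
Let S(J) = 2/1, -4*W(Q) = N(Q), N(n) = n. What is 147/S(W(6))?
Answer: 147/2 ≈ 73.500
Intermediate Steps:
W(Q) = -Q/4
S(J) = 2 (S(J) = 2*1 = 2)
147/S(W(6)) = 147/2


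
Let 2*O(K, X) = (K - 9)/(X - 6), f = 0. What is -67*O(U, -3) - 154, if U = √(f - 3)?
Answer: -375/2 + 67*I*√3/18 ≈ -187.5 + 6.4471*I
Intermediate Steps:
U = I*√3 (U = √(0 - 3) = √(-3) = I*√3 ≈ 1.732*I)
O(K, X) = (-9 + K)/(2*(-6 + X)) (O(K, X) = ((K - 9)/(X - 6))/2 = ((-9 + K)/(-6 + X))/2 = (-9 + K)/(2*(-6 + X)))
-67*O(U, -3) - 154 = -67*(-9 + I*√3)/(2*(-6 - 3)) - 154 = -67*(-9 + I*√3)/(2*(-9)) - 154 = -67*(-1)*(-9 + I*√3)/(2*9) - 154 = -67*(½ - I*√3/18) - 154 = (-67/2 + 67*I*√3/18) - 154 = -375/2 + 67*I*√3/18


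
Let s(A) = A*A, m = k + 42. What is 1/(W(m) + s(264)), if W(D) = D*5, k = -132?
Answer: 1/69246 ≈ 1.4441e-5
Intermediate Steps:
m = -90 (m = -132 + 42 = -90)
W(D) = 5*D
s(A) = A²
1/(W(m) + s(264)) = 1/(5*(-90) + 264²) = 1/(-450 + 69696) = 1/69246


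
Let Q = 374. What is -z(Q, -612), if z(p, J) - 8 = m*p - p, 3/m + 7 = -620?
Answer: 6988/19 ≈ 367.79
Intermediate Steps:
m = -1/209 (m = 3/(-7 - 620) = 3/(-627) = 3*(-1/627) = -1/209 ≈ -0.0047847)
z(p, J) = 8 - 210*p/209 (z(p, J) = 8 + (-p/209 - p) = 8 - 210*p/209)
-z(Q, -612) = -(8 - 210/209*374) = -(8 - 7140/19) = -1*(-6988/19) = 6988/19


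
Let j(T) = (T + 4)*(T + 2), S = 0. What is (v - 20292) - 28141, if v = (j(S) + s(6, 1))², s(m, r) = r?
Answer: -48352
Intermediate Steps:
j(T) = (2 + T)*(4 + T) (j(T) = (4 + T)*(2 + T) = (2 + T)*(4 + T))
v = 81 (v = ((8 + 0² + 6*0) + 1)² = ((8 + 0 + 0) + 1)² = (8 + 1)² = 9² = 81)
(v - 20292) - 28141 = (81 - 20292) - 28141 = -20211 - 28141 = -48352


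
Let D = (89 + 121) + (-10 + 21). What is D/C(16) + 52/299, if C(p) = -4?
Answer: -5067/92 ≈ -55.076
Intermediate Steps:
D = 221 (D = 210 + 11 = 221)
D/C(16) + 52/299 = 221/(-4) + 52/299 = 221*(-1/4) + 52*(1/299) = -221/4 + 4/23 = -5067/92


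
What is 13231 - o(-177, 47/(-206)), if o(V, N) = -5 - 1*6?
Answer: 13242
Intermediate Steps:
o(V, N) = -11 (o(V, N) = -5 - 6 = -11)
13231 - o(-177, 47/(-206)) = 13231 - 1*(-11) = 13231 + 11 = 13242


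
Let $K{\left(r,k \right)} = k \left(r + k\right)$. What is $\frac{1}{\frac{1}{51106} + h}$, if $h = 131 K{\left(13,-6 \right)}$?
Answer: $- \frac{51106}{281185211} \approx -0.00018175$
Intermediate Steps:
$K{\left(r,k \right)} = k \left(k + r\right)$
$h = -5502$ ($h = 131 \left(- 6 \left(-6 + 13\right)\right) = 131 \left(\left(-6\right) 7\right) = 131 \left(-42\right) = -5502$)
$\frac{1}{\frac{1}{51106} + h} = \frac{1}{\frac{1}{51106} - 5502} = \frac{1}{- \frac{281185211}{51106}} = - \frac{51106}{281185211}$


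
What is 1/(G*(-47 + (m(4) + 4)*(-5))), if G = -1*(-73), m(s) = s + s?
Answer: -1/7811 ≈ -0.00012802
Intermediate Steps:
m(s) = 2*s
G = 73
1/(G*(-47 + (m(4) + 4)*(-5))) = 1/(73*(-47 + (2*4 + 4)*(-5))) = 1/(73*(-47 + (8 + 4)*(-5))) = 1/(73*(-47 + 12*(-5))) = 1/(73*(-47 - 60)) = 1/(73*(-107)) = 1/(-7811) = -1/7811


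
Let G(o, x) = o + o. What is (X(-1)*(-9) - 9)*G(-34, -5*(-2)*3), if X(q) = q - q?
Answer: 612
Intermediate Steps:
X(q) = 0
G(o, x) = 2*o
(X(-1)*(-9) - 9)*G(-34, -5*(-2)*3) = (0*(-9) - 9)*(2*(-34)) = (0 - 9)*(-68) = -9*(-68) = 612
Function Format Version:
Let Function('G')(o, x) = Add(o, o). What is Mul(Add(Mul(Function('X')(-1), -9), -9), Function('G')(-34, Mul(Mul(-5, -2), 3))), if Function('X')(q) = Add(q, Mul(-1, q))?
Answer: 612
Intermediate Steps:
Function('X')(q) = 0
Function('G')(o, x) = Mul(2, o)
Mul(Add(Mul(Function('X')(-1), -9), -9), Function('G')(-34, Mul(Mul(-5, -2), 3))) = Mul(Add(Mul(0, -9), -9), Mul(2, -34)) = Mul(Add(0, -9), -68) = Mul(-9, -68) = 612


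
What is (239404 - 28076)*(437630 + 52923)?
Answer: 103667584384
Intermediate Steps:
(239404 - 28076)*(437630 + 52923) = 211328*490553 = 103667584384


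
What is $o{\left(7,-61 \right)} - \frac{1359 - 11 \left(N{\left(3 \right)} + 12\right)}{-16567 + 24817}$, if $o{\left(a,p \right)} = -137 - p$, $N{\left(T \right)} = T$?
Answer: $- \frac{104699}{1375} \approx -76.145$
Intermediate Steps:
$o{\left(7,-61 \right)} - \frac{1359 - 11 \left(N{\left(3 \right)} + 12\right)}{-16567 + 24817} = \left(-137 - -61\right) - \frac{1359 - 11 \left(3 + 12\right)}{-16567 + 24817} = \left(-137 + 61\right) - \frac{1359 - 165}{8250} = -76 - \left(1359 - 165\right) \frac{1}{8250} = -76 - 1194 \cdot \frac{1}{8250} = -76 - \frac{199}{1375} = - \frac{104699}{1375}$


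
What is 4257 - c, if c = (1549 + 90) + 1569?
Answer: 1049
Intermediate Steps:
c = 3208 (c = 1639 + 1569 = 3208)
4257 - c = 4257 - 1*3208 = 4257 - 3208 = 1049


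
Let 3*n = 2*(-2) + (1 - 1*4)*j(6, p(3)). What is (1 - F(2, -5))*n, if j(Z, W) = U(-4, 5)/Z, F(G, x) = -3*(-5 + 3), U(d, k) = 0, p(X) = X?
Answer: 20/3 ≈ 6.6667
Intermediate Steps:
F(G, x) = 6 (F(G, x) = -3*(-2) = 6)
j(Z, W) = 0 (j(Z, W) = 0/Z = 0)
n = -4/3 (n = (2*(-2) + (1 - 1*4)*0)/3 = (-4 + (1 - 4)*0)/3 = (-4 - 3*0)/3 = (-4 + 0)/3 = (⅓)*(-4) = -4/3 ≈ -1.3333)
(1 - F(2, -5))*n = (1 - 1*6)*(-4/3) = (1 - 6)*(-4/3) = -5*(-4/3) = 20/3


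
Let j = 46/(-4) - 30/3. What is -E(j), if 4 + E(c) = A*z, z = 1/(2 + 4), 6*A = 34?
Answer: 55/18 ≈ 3.0556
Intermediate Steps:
A = 17/3 (A = (⅙)*34 = 17/3 ≈ 5.6667)
z = ⅙ (z = 1/6 = ⅙ ≈ 0.16667)
j = -43/2 (j = 46*(-¼) - 30*⅓ = -23/2 - 10 = -43/2 ≈ -21.500)
E(c) = -55/18 (E(c) = -4 + (17/3)*(⅙) = -4 + 17/18 = -55/18)
-E(j) = -1*(-55/18) = 55/18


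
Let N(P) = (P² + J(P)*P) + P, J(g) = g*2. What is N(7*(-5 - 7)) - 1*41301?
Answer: -20217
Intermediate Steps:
J(g) = 2*g
N(P) = P + 3*P² (N(P) = (P² + (2*P)*P) + P = (P² + 2*P²) + P = 3*P² + P = P + 3*P²)
N(7*(-5 - 7)) - 1*41301 = (7*(-5 - 7))*(1 + 3*(7*(-5 - 7))) - 1*41301 = (7*(-12))*(1 + 3*(7*(-12))) - 41301 = -84*(1 + 3*(-84)) - 41301 = -84*(1 - 252) - 41301 = -84*(-251) - 41301 = 21084 - 41301 = -20217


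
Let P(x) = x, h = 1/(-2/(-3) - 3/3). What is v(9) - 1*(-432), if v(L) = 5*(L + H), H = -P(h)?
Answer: 492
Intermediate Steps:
h = -3 (h = 1/(-2*(-⅓) - 3*⅓) = 1/(⅔ - 1) = 1/(-⅓) = -3)
H = 3 (H = -1*(-3) = 3)
v(L) = 15 + 5*L (v(L) = 5*(L + 3) = 5*(3 + L) = 15 + 5*L)
v(9) - 1*(-432) = (15 + 5*9) - 1*(-432) = (15 + 45) + 432 = 60 + 432 = 492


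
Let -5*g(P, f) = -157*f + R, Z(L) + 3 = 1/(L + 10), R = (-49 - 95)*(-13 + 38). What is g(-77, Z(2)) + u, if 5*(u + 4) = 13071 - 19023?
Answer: -33959/60 ≈ -565.98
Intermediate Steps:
u = -5972/5 (u = -4 + (13071 - 19023)/5 = -4 + (⅕)*(-5952) = -4 - 5952/5 = -5972/5 ≈ -1194.4)
R = -3600 (R = -144*25 = -3600)
Z(L) = -3 + 1/(10 + L) (Z(L) = -3 + 1/(L + 10) = -3 + 1/(10 + L))
g(P, f) = 720 + 157*f/5 (g(P, f) = -(-157*f - 3600)/5 = -(-3600 - 157*f)/5 = 720 + 157*f/5)
g(-77, Z(2)) + u = (720 + 157*((-29 - 3*2)/(10 + 2))/5) - 5972/5 = (720 + 157*((-29 - 6)/12)/5) - 5972/5 = (720 + 157*((1/12)*(-35))/5) - 5972/5 = (720 + (157/5)*(-35/12)) - 5972/5 = (720 - 1099/12) - 5972/5 = 7541/12 - 5972/5 = -33959/60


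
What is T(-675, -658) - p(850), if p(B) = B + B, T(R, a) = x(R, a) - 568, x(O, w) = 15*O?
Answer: -12393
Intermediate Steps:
T(R, a) = -568 + 15*R (T(R, a) = 15*R - 568 = -568 + 15*R)
p(B) = 2*B
T(-675, -658) - p(850) = (-568 + 15*(-675)) - 2*850 = (-568 - 10125) - 1*1700 = -10693 - 1700 = -12393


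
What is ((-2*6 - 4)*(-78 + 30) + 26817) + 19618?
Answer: 47203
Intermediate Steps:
((-2*6 - 4)*(-78 + 30) + 26817) + 19618 = ((-12 - 4)*(-48) + 26817) + 19618 = (-16*(-48) + 26817) + 19618 = (768 + 26817) + 19618 = 27585 + 19618 = 47203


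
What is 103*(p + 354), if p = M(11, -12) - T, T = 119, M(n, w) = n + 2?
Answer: 25544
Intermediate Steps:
M(n, w) = 2 + n
p = -106 (p = (2 + 11) - 1*119 = 13 - 119 = -106)
103*(p + 354) = 103*(-106 + 354) = 103*248 = 25544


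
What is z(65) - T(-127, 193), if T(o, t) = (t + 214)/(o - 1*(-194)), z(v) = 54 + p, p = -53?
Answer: -340/67 ≈ -5.0746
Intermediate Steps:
z(v) = 1 (z(v) = 54 - 53 = 1)
T(o, t) = (214 + t)/(194 + o) (T(o, t) = (214 + t)/(o + 194) = (214 + t)/(194 + o))
z(65) - T(-127, 193) = 1 - (214 + 193)/(194 - 127) = 1 - 407/67 = -340/67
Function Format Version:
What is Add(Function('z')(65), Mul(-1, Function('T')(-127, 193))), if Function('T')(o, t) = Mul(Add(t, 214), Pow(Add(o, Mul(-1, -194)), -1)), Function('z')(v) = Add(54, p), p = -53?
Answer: Rational(-340, 67) ≈ -5.0746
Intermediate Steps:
Function('z')(v) = 1 (Function('z')(v) = Add(54, -53) = 1)
Function('T')(o, t) = Mul(Pow(Add(194, o), -1), Add(214, t)) (Function('T')(o, t) = Mul(Add(214, t), Pow(Add(o, 194), -1)) = Mul(Add(214, t), Pow(Add(194, o), -1)) = Mul(Pow(Add(194, o), -1), Add(214, t)))
Add(Function('z')(65), Mul(-1, Function('T')(-127, 193))) = Add(1, Mul(-1, Mul(Pow(Add(194, -127), -1), Add(214, 193)))) = Add(1, Mul(-1, Mul(Pow(67, -1), 407))) = Add(1, Mul(-1, Mul(Rational(1, 67), 407))) = Add(1, Mul(-1, Rational(407, 67))) = Add(1, Rational(-407, 67)) = Rational(-340, 67)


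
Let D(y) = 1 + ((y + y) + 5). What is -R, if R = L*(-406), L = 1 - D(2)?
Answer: -3654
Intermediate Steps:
D(y) = 6 + 2*y (D(y) = 1 + (2*y + 5) = 1 + (5 + 2*y) = 6 + 2*y)
L = -9 (L = 1 - (6 + 2*2) = 1 - (6 + 4) = 1 - 1*10 = 1 - 10 = -9)
R = 3654 (R = -9*(-406) = 3654)
-R = -1*3654 = -3654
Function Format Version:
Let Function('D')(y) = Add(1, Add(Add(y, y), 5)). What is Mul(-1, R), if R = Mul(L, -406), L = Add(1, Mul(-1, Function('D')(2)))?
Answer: -3654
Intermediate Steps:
Function('D')(y) = Add(6, Mul(2, y)) (Function('D')(y) = Add(1, Add(Mul(2, y), 5)) = Add(1, Add(5, Mul(2, y))) = Add(6, Mul(2, y)))
L = -9 (L = Add(1, Mul(-1, Add(6, Mul(2, 2)))) = Add(1, Mul(-1, Add(6, 4))) = Add(1, Mul(-1, 10)) = Add(1, -10) = -9)
R = 3654 (R = Mul(-9, -406) = 3654)
Mul(-1, R) = Mul(-1, 3654) = -3654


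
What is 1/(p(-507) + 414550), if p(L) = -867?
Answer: 1/413683 ≈ 2.4173e-6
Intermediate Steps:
1/(p(-507) + 414550) = 1/(-867 + 414550) = 1/413683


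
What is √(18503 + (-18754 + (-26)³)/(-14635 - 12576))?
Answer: √13701322529693/27211 ≈ 136.03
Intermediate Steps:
√(18503 + (-18754 + (-26)³)/(-14635 - 12576)) = √(18503 + (-18754 - 17576)/(-27211)) = √(18503 - 36330*(-1/27211)) = √(18503 + 36330/27211) = √(503521463/27211) = √13701322529693/27211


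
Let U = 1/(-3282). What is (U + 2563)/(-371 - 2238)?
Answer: -8411765/8562738 ≈ -0.98237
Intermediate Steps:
U = -1/3282 ≈ -0.00030469
(U + 2563)/(-371 - 2238) = (-1/3282 + 2563)/(-371 - 2238) = (8411765/3282)/(-2609) = (8411765/3282)*(-1/2609) = -8411765/8562738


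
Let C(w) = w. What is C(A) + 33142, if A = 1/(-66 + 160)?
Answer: 3115349/94 ≈ 33142.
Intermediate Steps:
A = 1/94 ≈ 0.010638
C(A) + 33142 = 1/94 + 33142 = 3115349/94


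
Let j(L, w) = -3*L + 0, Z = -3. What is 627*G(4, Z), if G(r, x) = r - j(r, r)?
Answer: 10032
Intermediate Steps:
j(L, w) = -3*L
G(r, x) = 4*r (G(r, x) = r - (-3)*r = r + 3*r = 4*r)
627*G(4, Z) = 627*(4*4) = 627*16 = 10032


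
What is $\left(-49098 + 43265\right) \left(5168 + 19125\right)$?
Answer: $-141701069$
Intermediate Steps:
$\left(-49098 + 43265\right) \left(5168 + 19125\right) = \left(-5833\right) 24293 = -141701069$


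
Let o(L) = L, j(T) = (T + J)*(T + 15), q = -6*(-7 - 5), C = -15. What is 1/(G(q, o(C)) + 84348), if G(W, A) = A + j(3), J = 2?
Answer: 1/84423 ≈ 1.1845e-5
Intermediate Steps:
q = 72 (q = -6*(-12) = 72)
j(T) = (2 + T)*(15 + T) (j(T) = (T + 2)*(T + 15) = (2 + T)*(15 + T))
G(W, A) = 90 + A (G(W, A) = A + (30 + 3² + 17*3) = A + (30 + 9 + 51) = A + 90 = 90 + A)
1/(G(q, o(C)) + 84348) = 1/((90 - 15) + 84348) = 1/(75 + 84348) = 1/84423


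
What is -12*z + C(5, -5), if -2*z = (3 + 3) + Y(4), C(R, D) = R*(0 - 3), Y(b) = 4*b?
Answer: 117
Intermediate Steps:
C(R, D) = -3*R (C(R, D) = R*(-3) = -3*R)
z = -11 (z = -((3 + 3) + 4*4)/2 = -(6 + 16)/2 = -½*22 = -11)
-12*z + C(5, -5) = -12*(-11) - 3*5 = 132 - 15 = 117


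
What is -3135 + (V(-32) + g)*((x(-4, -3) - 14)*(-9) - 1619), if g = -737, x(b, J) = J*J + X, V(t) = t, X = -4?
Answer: 1179587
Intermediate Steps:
x(b, J) = -4 + J² (x(b, J) = J*J - 4 = J² - 4 = -4 + J²)
-3135 + (V(-32) + g)*((x(-4, -3) - 14)*(-9) - 1619) = -3135 + (-32 - 737)*(((-4 + (-3)²) - 14)*(-9) - 1619) = -3135 - 769*(((-4 + 9) - 14)*(-9) - 1619) = -3135 - 769*((5 - 14)*(-9) - 1619) = -3135 - 769*(-9*(-9) - 1619) = -3135 - 769*(81 - 1619) = -3135 - 769*(-1538) = -3135 + 1182722 = 1179587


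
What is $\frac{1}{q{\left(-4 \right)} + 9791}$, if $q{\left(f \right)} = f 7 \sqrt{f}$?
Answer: $\frac{9791}{95866817} + \frac{56 i}{95866817} \approx 0.00010213 + 5.8414 \cdot 10^{-7} i$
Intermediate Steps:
$q{\left(f \right)} = 7 f^{\frac{3}{2}}$ ($q{\left(f \right)} = 7 f \sqrt{f} = 7 f^{\frac{3}{2}}$)
$\frac{1}{q{\left(-4 \right)} + 9791} = \frac{1}{7 \left(-4\right)^{\frac{3}{2}} + 9791} = \frac{1}{7 \left(- 8 i\right) + 9791} = \frac{1}{- 56 i + 9791} = \frac{1}{9791 - 56 i} = \frac{9791 + 56 i}{95866817}$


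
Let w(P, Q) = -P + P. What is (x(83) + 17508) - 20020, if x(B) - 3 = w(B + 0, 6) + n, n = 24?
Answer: -2485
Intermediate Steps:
w(P, Q) = 0
x(B) = 27 (x(B) = 3 + (0 + 24) = 3 + 24 = 27)
(x(83) + 17508) - 20020 = (27 + 17508) - 20020 = 17535 - 20020 = -2485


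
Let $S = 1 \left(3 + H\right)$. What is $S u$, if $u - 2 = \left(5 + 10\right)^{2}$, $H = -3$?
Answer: $0$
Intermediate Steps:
$S = 0$ ($S = 1 \left(3 - 3\right) = 1 \cdot 0 = 0$)
$u = 227$ ($u = 2 + \left(5 + 10\right)^{2} = 2 + 15^{2} = 2 + 225 = 227$)
$S u = 0 \cdot 227 = 0$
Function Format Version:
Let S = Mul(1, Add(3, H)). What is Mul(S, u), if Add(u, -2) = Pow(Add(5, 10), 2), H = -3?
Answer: 0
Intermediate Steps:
S = 0 (S = Mul(1, Add(3, -3)) = Mul(1, 0) = 0)
u = 227 (u = Add(2, Pow(Add(5, 10), 2)) = Add(2, Pow(15, 2)) = Add(2, 225) = 227)
Mul(S, u) = Mul(0, 227) = 0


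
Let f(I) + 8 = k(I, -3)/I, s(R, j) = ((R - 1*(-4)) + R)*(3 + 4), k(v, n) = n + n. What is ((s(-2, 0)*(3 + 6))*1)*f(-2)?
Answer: 0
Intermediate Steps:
k(v, n) = 2*n
s(R, j) = 28 + 14*R (s(R, j) = ((R + 4) + R)*7 = ((4 + R) + R)*7 = (4 + 2*R)*7 = 28 + 14*R)
f(I) = -8 - 6/I (f(I) = -8 + (2*(-3))/I = -8 - 6/I)
((s(-2, 0)*(3 + 6))*1)*f(-2) = (((28 + 14*(-2))*(3 + 6))*1)*(-8 - 6/(-2)) = (((28 - 28)*9)*1)*(-8 - 6*(-½)) = ((0*9)*1)*(-8 + 3) = (0*1)*(-5) = 0*(-5) = 0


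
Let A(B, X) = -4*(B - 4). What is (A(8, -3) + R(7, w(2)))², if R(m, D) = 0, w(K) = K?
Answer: 256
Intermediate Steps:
A(B, X) = 16 - 4*B (A(B, X) = -4*(-4 + B) = 16 - 4*B)
(A(8, -3) + R(7, w(2)))² = ((16 - 4*8) + 0)² = ((16 - 32) + 0)² = (-16 + 0)² = (-16)² = 256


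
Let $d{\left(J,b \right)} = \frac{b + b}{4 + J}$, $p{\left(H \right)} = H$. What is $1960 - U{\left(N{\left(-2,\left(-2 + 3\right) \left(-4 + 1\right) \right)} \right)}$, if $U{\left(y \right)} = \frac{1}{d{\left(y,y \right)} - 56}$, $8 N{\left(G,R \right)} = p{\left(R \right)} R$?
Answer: $\frac{4464921}{2278} \approx 1960.0$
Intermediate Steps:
$d{\left(J,b \right)} = \frac{2 b}{4 + J}$
$N{\left(G,R \right)} = \frac{R^{2}}{8}$ ($N{\left(G,R \right)} = \frac{R R}{8} = \frac{R^{2}}{8}$)
$U{\left(y \right)} = \frac{1}{-56 + \frac{2 y}{4 + y}}$ ($U{\left(y \right)} = \frac{1}{\frac{2 y}{4 + y} - 56} = \frac{1}{-56 + \frac{2 y}{4 + y}}$)
$1960 - U{\left(N{\left(-2,\left(-2 + 3\right) \left(-4 + 1\right) \right)} \right)} = 1960 - \frac{4 + \frac{\left(\left(-2 + 3\right) \left(-4 + 1\right)\right)^{2}}{8}}{2 \left(-112 - 27 \frac{\left(\left(-2 + 3\right) \left(-4 + 1\right)\right)^{2}}{8}\right)} = 1960 - \frac{4 + \frac{\left(1 \left(-3\right)\right)^{2}}{8}}{2 \left(-112 - 27 \frac{\left(1 \left(-3\right)\right)^{2}}{8}\right)} = 1960 - \frac{4 + \frac{\left(-3\right)^{2}}{8}}{2 \left(-112 - 27 \frac{\left(-3\right)^{2}}{8}\right)} = 1960 - \frac{4 + \frac{1}{8} \cdot 9}{2 \left(-112 - 27 \cdot \frac{1}{8} \cdot 9\right)} = 1960 - \frac{4 + \frac{9}{8}}{2 \left(-112 - \frac{243}{8}\right)} = 1960 - \frac{1}{2} \frac{1}{-112 - \frac{243}{8}} \cdot \frac{41}{8} = 1960 - \frac{1}{2} \frac{1}{- \frac{1139}{8}} \cdot \frac{41}{8} = 1960 - \frac{1}{2} \left(- \frac{8}{1139}\right) \frac{41}{8} = 1960 - - \frac{41}{2278} = 1960 + \frac{41}{2278} = \frac{4464921}{2278}$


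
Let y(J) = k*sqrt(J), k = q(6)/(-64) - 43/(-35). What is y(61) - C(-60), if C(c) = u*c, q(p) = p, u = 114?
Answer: 6840 + 1271*sqrt(61)/1120 ≈ 6848.9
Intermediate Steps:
C(c) = 114*c
k = 1271/1120 (k = 6/(-64) - 43/(-35) = 6*(-1/64) - 43*(-1/35) = -3/32 + 43/35 = 1271/1120 ≈ 1.1348)
y(J) = 1271*sqrt(J)/1120
y(61) - C(-60) = 1271*sqrt(61)/1120 - 114*(-60) = 1271*sqrt(61)/1120 - 1*(-6840) = 1271*sqrt(61)/1120 + 6840 = 6840 + 1271*sqrt(61)/1120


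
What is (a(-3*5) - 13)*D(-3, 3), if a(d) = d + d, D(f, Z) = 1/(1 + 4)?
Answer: -43/5 ≈ -8.6000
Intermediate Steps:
D(f, Z) = ⅕ (D(f, Z) = 1/5 = ⅕)
a(d) = 2*d
(a(-3*5) - 13)*D(-3, 3) = (2*(-3*5) - 13)*(⅕) = (2*(-15) - 13)*(⅕) = (-30 - 13)*(⅕) = -43*⅕ = -43/5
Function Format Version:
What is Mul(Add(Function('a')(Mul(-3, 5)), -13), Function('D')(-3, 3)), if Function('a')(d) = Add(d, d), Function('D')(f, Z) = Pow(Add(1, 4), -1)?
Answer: Rational(-43, 5) ≈ -8.6000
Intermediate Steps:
Function('D')(f, Z) = Rational(1, 5) (Function('D')(f, Z) = Pow(5, -1) = Rational(1, 5))
Function('a')(d) = Mul(2, d)
Mul(Add(Function('a')(Mul(-3, 5)), -13), Function('D')(-3, 3)) = Mul(Add(Mul(2, Mul(-3, 5)), -13), Rational(1, 5)) = Mul(Add(Mul(2, -15), -13), Rational(1, 5)) = Mul(Add(-30, -13), Rational(1, 5)) = Mul(-43, Rational(1, 5)) = Rational(-43, 5)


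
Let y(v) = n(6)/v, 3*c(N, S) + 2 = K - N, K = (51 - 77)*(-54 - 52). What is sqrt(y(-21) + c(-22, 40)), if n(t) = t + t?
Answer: 2*sqrt(101955)/21 ≈ 30.410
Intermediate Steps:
n(t) = 2*t
K = 2756 (K = -26*(-106) = 2756)
c(N, S) = 918 - N/3 (c(N, S) = -2/3 + (2756 - N)/3 = -2/3 + (2756/3 - N/3) = 918 - N/3)
y(v) = 12/v (y(v) = (2*6)/v = 12/v)
sqrt(y(-21) + c(-22, 40)) = sqrt(12/(-21) + (918 - 1/3*(-22))) = sqrt(12*(-1/21) + (918 + 22/3)) = sqrt(-4/7 + 2776/3) = sqrt(19420/21) = 2*sqrt(101955)/21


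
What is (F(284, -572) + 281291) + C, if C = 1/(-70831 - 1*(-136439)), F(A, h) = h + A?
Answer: 18436044825/65608 ≈ 2.8100e+5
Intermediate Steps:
F(A, h) = A + h
C = 1/65608 (C = 1/(-70831 + 136439) = 1/65608 ≈ 1.5242e-5)
(F(284, -572) + 281291) + C = ((284 - 572) + 281291) + 1/65608 = (-288 + 281291) + 1/65608 = 281003 + 1/65608 = 18436044825/65608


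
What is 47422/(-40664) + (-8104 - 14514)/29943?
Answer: -1169847649/608801076 ≈ -1.9216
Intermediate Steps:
47422/(-40664) + (-8104 - 14514)/29943 = 47422*(-1/40664) - 22618*1/29943 = -23711/20332 - 22618/29943 = -1169847649/608801076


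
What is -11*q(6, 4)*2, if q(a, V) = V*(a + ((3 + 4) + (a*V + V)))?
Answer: -3608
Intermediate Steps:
q(a, V) = V*(7 + V + a + V*a) (q(a, V) = V*(a + (7 + (V*a + V))) = V*(a + (7 + (V + V*a))) = V*(a + (7 + V + V*a)) = V*(7 + V + a + V*a))
-11*q(6, 4)*2 = -44*(7 + 4 + 6 + 4*6)*2 = -44*(7 + 4 + 6 + 24)*2 = -44*41*2 = -11*164*2 = -1804*2 = -3608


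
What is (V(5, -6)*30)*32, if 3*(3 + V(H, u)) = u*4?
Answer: -10560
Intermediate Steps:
V(H, u) = -3 + 4*u/3 (V(H, u) = -3 + (u*4)/3 = -3 + (4*u)/3 = -3 + 4*u/3)
(V(5, -6)*30)*32 = ((-3 + (4/3)*(-6))*30)*32 = ((-3 - 8)*30)*32 = -11*30*32 = -330*32 = -10560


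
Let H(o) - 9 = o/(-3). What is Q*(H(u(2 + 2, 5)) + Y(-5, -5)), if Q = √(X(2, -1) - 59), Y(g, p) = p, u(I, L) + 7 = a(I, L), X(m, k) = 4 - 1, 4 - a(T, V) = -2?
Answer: 26*I*√14/3 ≈ 32.428*I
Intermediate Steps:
a(T, V) = 6 (a(T, V) = 4 - 1*(-2) = 4 + 2 = 6)
X(m, k) = 3
u(I, L) = -1 (u(I, L) = -7 + 6 = -1)
H(o) = 9 - o/3 (H(o) = 9 + o/(-3) = 9 + o*(-⅓) = 9 - o/3)
Q = 2*I*√14 (Q = √(3 - 59) = √(-56) = 2*I*√14 ≈ 7.4833*I)
Q*(H(u(2 + 2, 5)) + Y(-5, -5)) = (2*I*√14)*((9 - ⅓*(-1)) - 5) = (2*I*√14)*((9 + ⅓) - 5) = (2*I*√14)*(28/3 - 5) = (2*I*√14)*(13/3) = 26*I*√14/3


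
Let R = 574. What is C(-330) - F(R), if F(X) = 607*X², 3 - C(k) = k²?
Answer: -200100829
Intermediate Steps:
C(k) = 3 - k²
C(-330) - F(R) = (3 - 1*(-330)²) - 607*574² = (3 - 1*108900) - 607*329476 = (3 - 108900) - 1*199991932 = -108897 - 199991932 = -200100829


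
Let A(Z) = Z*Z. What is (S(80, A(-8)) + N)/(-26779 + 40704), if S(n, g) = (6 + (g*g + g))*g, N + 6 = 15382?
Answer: 11280/557 ≈ 20.251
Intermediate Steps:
N = 15376 (N = -6 + 15382 = 15376)
A(Z) = Z²
S(n, g) = g*(6 + g + g²) (S(n, g) = (6 + (g² + g))*g = (6 + (g + g²))*g = (6 + g + g²)*g = g*(6 + g + g²))
(S(80, A(-8)) + N)/(-26779 + 40704) = ((-8)²*(6 + (-8)² + ((-8)²)²) + 15376)/(-26779 + 40704) = (64*(6 + 64 + 64²) + 15376)/13925 = (64*(6 + 64 + 4096) + 15376)*(1/13925) = (64*4166 + 15376)*(1/13925) = (266624 + 15376)*(1/13925) = 282000*(1/13925) = 11280/557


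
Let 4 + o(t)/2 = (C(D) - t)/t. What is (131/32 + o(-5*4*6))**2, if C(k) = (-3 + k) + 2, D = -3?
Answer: 7856809/230400 ≈ 34.101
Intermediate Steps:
C(k) = -1 + k
o(t) = -8 + 2*(-4 - t)/t (o(t) = -8 + 2*(((-1 - 3) - t)/t) = -8 + 2*((-4 - t)/t) = -8 + 2*(-4 - t)/t)
(131/32 + o(-5*4*6))**2 = (131/32 + (-10 - 8/(-5*4*6)))**2 = (131*(1/32) + (-10 - 8/((-20*6))))**2 = (131/32 + (-10 - 8/(-120)))**2 = (131/32 + (-10 - 8*(-1/120)))**2 = (131/32 + (-10 + 1/15))**2 = (131/32 - 149/15)**2 = (-2803/480)**2 = 7856809/230400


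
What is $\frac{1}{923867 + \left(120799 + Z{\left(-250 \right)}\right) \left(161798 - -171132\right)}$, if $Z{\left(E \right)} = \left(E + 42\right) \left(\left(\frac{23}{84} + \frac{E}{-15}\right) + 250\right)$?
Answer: $\frac{21}{456394185397} \approx 4.6013 \cdot 10^{-11}$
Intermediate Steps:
$Z{\left(E \right)} = \left(42 + E\right) \left(\frac{21023}{84} - \frac{E}{15}\right)$ ($Z{\left(E \right)} = \left(42 + E\right) \left(\left(23 \cdot \frac{1}{84} + E \left(- \frac{1}{15}\right)\right) + 250\right) = \left(42 + E\right) \left(\left(\frac{23}{84} - \frac{E}{15}\right) + 250\right) = \left(42 + E\right) \left(\frac{21023}{84} - \frac{E}{15}\right)$)
$\frac{1}{923867 + \left(120799 + Z{\left(-250 \right)}\right) \left(161798 - -171132\right)} = \frac{1}{923867 + \left(120799 + \left(\frac{21023}{2} - \frac{\left(-250\right)^{2}}{15} + \frac{103939}{420} \left(-250\right)\right)\right) \left(161798 - -171132\right)} = \frac{1}{923867 + \left(120799 - \frac{1165996}{21}\right) \left(161798 + 171132\right)} = \frac{1}{923867 + \left(120799 - \frac{1165996}{21}\right) 332930} = \frac{1}{923867 + \frac{1370783}{21} \cdot 332930} = \frac{1}{923867 + \frac{456374784190}{21}} = \frac{1}{\frac{456394185397}{21}} = \frac{21}{456394185397}$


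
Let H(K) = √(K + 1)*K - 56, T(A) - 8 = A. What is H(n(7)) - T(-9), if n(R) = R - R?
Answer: -55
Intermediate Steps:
T(A) = 8 + A
n(R) = 0
H(K) = -56 + K*√(1 + K) (H(K) = √(1 + K)*K - 56 = K*√(1 + K) - 56 = -56 + K*√(1 + K))
H(n(7)) - T(-9) = (-56 + 0*√(1 + 0)) - (8 - 9) = (-56 + 0*√1) - 1*(-1) = (-56 + 0*1) + 1 = (-56 + 0) + 1 = -56 + 1 = -55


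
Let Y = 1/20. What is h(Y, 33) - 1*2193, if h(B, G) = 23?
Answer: -2170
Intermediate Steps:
Y = 1/20 ≈ 0.050000
h(Y, 33) - 1*2193 = 23 - 1*2193 = 23 - 2193 = -2170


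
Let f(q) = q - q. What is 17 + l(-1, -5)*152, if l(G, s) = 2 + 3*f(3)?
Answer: 321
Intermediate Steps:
f(q) = 0
l(G, s) = 2 (l(G, s) = 2 + 3*0 = 2 + 0 = 2)
17 + l(-1, -5)*152 = 17 + 2*152 = 17 + 304 = 321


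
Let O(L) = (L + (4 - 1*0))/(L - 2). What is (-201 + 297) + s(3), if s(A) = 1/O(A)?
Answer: 673/7 ≈ 96.143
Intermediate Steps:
O(L) = (4 + L)/(-2 + L) (O(L) = (L + (4 + 0))/(-2 + L) = (L + 4)/(-2 + L) = (4 + L)/(-2 + L))
s(A) = (-2 + A)/(4 + A) (s(A) = 1/((4 + A)/(-2 + A)) = (-2 + A)/(4 + A))
(-201 + 297) + s(3) = (-201 + 297) + (-2 + 3)/(4 + 3) = 96 + 1/7 = 673/7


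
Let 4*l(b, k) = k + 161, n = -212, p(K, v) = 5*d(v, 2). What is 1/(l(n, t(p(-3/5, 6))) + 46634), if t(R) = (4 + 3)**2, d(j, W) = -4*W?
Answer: 2/93373 ≈ 2.1419e-5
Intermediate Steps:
p(K, v) = -40 (p(K, v) = 5*(-4*2) = 5*(-8) = -40)
t(R) = 49 (t(R) = 7**2 = 49)
l(b, k) = 161/4 + k/4 (l(b, k) = (k + 161)/4 = (161 + k)/4 = 161/4 + k/4)
1/(l(n, t(p(-3/5, 6))) + 46634) = 1/((161/4 + (1/4)*49) + 46634) = 1/((161/4 + 49/4) + 46634) = 1/(105/2 + 46634) = 1/(93373/2) = 2/93373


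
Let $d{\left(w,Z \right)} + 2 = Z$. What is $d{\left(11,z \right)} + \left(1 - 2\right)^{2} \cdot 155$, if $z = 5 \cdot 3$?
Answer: $168$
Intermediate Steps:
$z = 15$
$d{\left(w,Z \right)} = -2 + Z$
$d{\left(11,z \right)} + \left(1 - 2\right)^{2} \cdot 155 = \left(-2 + 15\right) + \left(1 - 2\right)^{2} \cdot 155 = 13 + \left(-1\right)^{2} \cdot 155 = 13 + 1 \cdot 155 = 13 + 155 = 168$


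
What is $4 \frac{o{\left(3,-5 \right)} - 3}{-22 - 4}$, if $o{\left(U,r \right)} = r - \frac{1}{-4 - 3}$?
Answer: $\frac{110}{91} \approx 1.2088$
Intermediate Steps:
$o{\left(U,r \right)} = \frac{1}{7} + r$ ($o{\left(U,r \right)} = r - \frac{1}{-7} = r - - \frac{1}{7} = r + \frac{1}{7} = \frac{1}{7} + r$)
$4 \frac{o{\left(3,-5 \right)} - 3}{-22 - 4} = 4 \frac{\left(\frac{1}{7} - 5\right) - 3}{-22 - 4} = 4 \frac{- \frac{34}{7} - 3}{-26} = 4 \left(\left(- \frac{55}{7}\right) \left(- \frac{1}{26}\right)\right) = 4 \cdot \frac{55}{182} = \frac{110}{91}$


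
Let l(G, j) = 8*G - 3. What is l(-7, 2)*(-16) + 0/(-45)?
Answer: 944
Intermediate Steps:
l(G, j) = -3 + 8*G
l(-7, 2)*(-16) + 0/(-45) = (-3 + 8*(-7))*(-16) + 0/(-45) = (-3 - 56)*(-16) + 0*(-1/45) = -59*(-16) + 0 = 944 + 0 = 944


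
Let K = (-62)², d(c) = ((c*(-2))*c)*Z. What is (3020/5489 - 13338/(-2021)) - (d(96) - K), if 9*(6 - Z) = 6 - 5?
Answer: 1246829632074/11093269 ≈ 1.1240e+5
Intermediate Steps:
Z = 53/9 (Z = 6 - (6 - 5)/9 = 6 - ⅑*1 = 6 - ⅑ = 53/9 ≈ 5.8889)
d(c) = -106*c²/9 (d(c) = ((c*(-2))*c)*(53/9) = ((-2*c)*c)*(53/9) = -2*c²*(53/9) = -106*c²/9)
K = 3844
(3020/5489 - 13338/(-2021)) - (d(96) - K) = (3020/5489 - 13338/(-2021)) - (-106/9*96² - 1*3844) = (3020*(1/5489) - 13338*(-1/2021)) - (-106/9*9216 - 3844) = (3020/5489 + 13338/2021) - (-108544 - 3844) = 79315702/11093269 - 1*(-112388) = 79315702/11093269 + 112388 = 1246829632074/11093269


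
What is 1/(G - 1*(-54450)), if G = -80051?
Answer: -1/25601 ≈ -3.9061e-5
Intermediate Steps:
1/(G - 1*(-54450)) = 1/(-80051 - 1*(-54450)) = 1/(-80051 + 54450) = 1/(-25601) = -1/25601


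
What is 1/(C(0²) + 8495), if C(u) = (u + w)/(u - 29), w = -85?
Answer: 29/246440 ≈ 0.00011768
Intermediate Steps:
C(u) = (-85 + u)/(-29 + u) (C(u) = (u - 85)/(u - 29) = (-85 + u)/(-29 + u))
1/(C(0²) + 8495) = 1/((-85 + 0²)/(-29 + 0²) + 8495) = 1/((-85 + 0)/(-29 + 0) + 8495) = 1/(-85/(-29) + 8495) = 1/(-1/29*(-85) + 8495) = 1/(85/29 + 8495) = 1/(246440/29) = 29/246440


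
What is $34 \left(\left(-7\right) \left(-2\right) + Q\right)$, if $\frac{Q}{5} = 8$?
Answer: $1836$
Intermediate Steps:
$Q = 40$ ($Q = 5 \cdot 8 = 40$)
$34 \left(\left(-7\right) \left(-2\right) + Q\right) = 34 \left(\left(-7\right) \left(-2\right) + 40\right) = 34 \left(14 + 40\right) = 34 \cdot 54 = 1836$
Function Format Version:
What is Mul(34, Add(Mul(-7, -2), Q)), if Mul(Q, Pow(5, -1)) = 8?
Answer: 1836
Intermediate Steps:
Q = 40 (Q = Mul(5, 8) = 40)
Mul(34, Add(Mul(-7, -2), Q)) = Mul(34, Add(Mul(-7, -2), 40)) = Mul(34, Add(14, 40)) = Mul(34, 54) = 1836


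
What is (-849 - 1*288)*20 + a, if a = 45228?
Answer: 22488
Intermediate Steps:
(-849 - 1*288)*20 + a = (-849 - 1*288)*20 + 45228 = (-849 - 288)*20 + 45228 = -1137*20 + 45228 = -22740 + 45228 = 22488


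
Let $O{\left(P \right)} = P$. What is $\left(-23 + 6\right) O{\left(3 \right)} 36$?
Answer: $-1836$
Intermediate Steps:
$\left(-23 + 6\right) O{\left(3 \right)} 36 = \left(-23 + 6\right) 3 \cdot 36 = \left(-17\right) 3 \cdot 36 = \left(-51\right) 36 = -1836$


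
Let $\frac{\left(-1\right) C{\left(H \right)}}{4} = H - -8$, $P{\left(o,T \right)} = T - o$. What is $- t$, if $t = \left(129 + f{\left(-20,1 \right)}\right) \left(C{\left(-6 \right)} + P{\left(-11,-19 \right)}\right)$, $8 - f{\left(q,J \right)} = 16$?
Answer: $1936$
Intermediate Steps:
$C{\left(H \right)} = -32 - 4 H$ ($C{\left(H \right)} = - 4 \left(H - -8\right) = - 4 \left(H + 8\right) = - 4 \left(8 + H\right) = -32 - 4 H$)
$f{\left(q,J \right)} = -8$ ($f{\left(q,J \right)} = 8 - 16 = -8$)
$t = -1936$ ($t = \left(129 - 8\right) \left(\left(-32 - -24\right) - 8\right) = 121 \left(\left(-32 + 24\right) + \left(-19 + 11\right)\right) = 121 \left(-8 - 8\right) = 121 \left(-16\right) = -1936$)
$- t = \left(-1\right) \left(-1936\right) = 1936$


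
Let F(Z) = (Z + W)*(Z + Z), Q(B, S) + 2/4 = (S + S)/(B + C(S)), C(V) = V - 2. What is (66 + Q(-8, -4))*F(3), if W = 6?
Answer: 24975/7 ≈ 3567.9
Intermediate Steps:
C(V) = -2 + V
Q(B, S) = -½ + 2*S/(-2 + B + S) (Q(B, S) = -½ + (S + S)/(B + (-2 + S)) = -½ + (2*S)/(-2 + B + S) = -½ + 2*S/(-2 + B + S))
F(Z) = 2*Z*(6 + Z) (F(Z) = (Z + 6)*(Z + Z) = (6 + Z)*(2*Z) = 2*Z*(6 + Z))
(66 + Q(-8, -4))*F(3) = (66 + (2 - 1*(-8) + 3*(-4))/(2*(-2 - 8 - 4)))*(2*3*(6 + 3)) = (66 + (½)*(2 + 8 - 12)/(-14))*(2*3*9) = (66 + (½)*(-1/14)*(-2))*54 = (66 + 1/14)*54 = (925/14)*54 = 24975/7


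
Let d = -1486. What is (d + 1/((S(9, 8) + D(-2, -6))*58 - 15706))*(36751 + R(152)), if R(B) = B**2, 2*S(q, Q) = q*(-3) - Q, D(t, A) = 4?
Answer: -1466606415025/16489 ≈ -8.8945e+7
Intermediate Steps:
S(q, Q) = -3*q/2 - Q/2 (S(q, Q) = (q*(-3) - Q)/2 = (-3*q - Q)/2 = (-Q - 3*q)/2 = -3*q/2 - Q/2)
(d + 1/((S(9, 8) + D(-2, -6))*58 - 15706))*(36751 + R(152)) = (-1486 + 1/(((-3/2*9 - 1/2*8) + 4)*58 - 15706))*(36751 + 152**2) = (-1486 + 1/(((-27/2 - 4) + 4)*58 - 15706))*(36751 + 23104) = (-1486 + 1/((-35/2 + 4)*58 - 15706))*59855 = (-1486 + 1/(-27/2*58 - 15706))*59855 = (-1486 + 1/(-783 - 15706))*59855 = (-1486 + 1/(-16489))*59855 = (-1486 - 1/16489)*59855 = -24502655/16489*59855 = -1466606415025/16489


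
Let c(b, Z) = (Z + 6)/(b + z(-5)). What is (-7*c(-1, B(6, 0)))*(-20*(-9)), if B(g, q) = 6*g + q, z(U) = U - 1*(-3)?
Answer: 17640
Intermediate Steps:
z(U) = 3 + U (z(U) = U + 3 = 3 + U)
B(g, q) = q + 6*g
c(b, Z) = (6 + Z)/(-2 + b) (c(b, Z) = (Z + 6)/(b + (3 - 5)) = (6 + Z)/(b - 2) = (6 + Z)/(-2 + b))
(-7*c(-1, B(6, 0)))*(-20*(-9)) = (-7*(6 + (0 + 6*6))/(-2 - 1))*(-20*(-9)) = -7*(6 + (0 + 36))/(-3)*180 = -(-7)*(6 + 36)/3*180 = -(-7)*42/3*180 = -7*(-14)*180 = 98*180 = 17640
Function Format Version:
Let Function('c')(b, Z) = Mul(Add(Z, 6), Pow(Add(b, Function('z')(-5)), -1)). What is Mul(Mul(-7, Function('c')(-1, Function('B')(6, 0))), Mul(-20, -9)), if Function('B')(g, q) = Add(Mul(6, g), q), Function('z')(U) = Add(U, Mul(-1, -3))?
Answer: 17640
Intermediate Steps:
Function('z')(U) = Add(3, U) (Function('z')(U) = Add(U, 3) = Add(3, U))
Function('B')(g, q) = Add(q, Mul(6, g))
Function('c')(b, Z) = Mul(Pow(Add(-2, b), -1), Add(6, Z)) (Function('c')(b, Z) = Mul(Add(Z, 6), Pow(Add(b, Add(3, -5)), -1)) = Mul(Add(6, Z), Pow(Add(b, -2), -1)) = Mul(Add(6, Z), Pow(Add(-2, b), -1)) = Mul(Pow(Add(-2, b), -1), Add(6, Z)))
Mul(Mul(-7, Function('c')(-1, Function('B')(6, 0))), Mul(-20, -9)) = Mul(Mul(-7, Mul(Pow(Add(-2, -1), -1), Add(6, Add(0, Mul(6, 6))))), Mul(-20, -9)) = Mul(Mul(-7, Mul(Pow(-3, -1), Add(6, Add(0, 36)))), 180) = Mul(Mul(-7, Mul(Rational(-1, 3), Add(6, 36))), 180) = Mul(Mul(-7, Mul(Rational(-1, 3), 42)), 180) = Mul(Mul(-7, -14), 180) = Mul(98, 180) = 17640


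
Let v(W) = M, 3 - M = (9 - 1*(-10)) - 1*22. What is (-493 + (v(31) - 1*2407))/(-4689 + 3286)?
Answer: 2894/1403 ≈ 2.0627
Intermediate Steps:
M = 6 (M = 3 - ((9 - 1*(-10)) - 1*22) = 3 - ((9 + 10) - 22) = 3 - (19 - 22) = 3 - 1*(-3) = 3 + 3 = 6)
v(W) = 6
(-493 + (v(31) - 1*2407))/(-4689 + 3286) = (-493 + (6 - 1*2407))/(-4689 + 3286) = (-493 + (6 - 2407))/(-1403) = (-493 - 2401)*(-1/1403) = -2894*(-1/1403) = 2894/1403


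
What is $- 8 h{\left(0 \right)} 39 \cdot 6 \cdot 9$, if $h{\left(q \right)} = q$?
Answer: $0$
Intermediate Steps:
$- 8 h{\left(0 \right)} 39 \cdot 6 \cdot 9 = \left(-8\right) 0 \cdot 39 \cdot 6 \cdot 9 = 0 \cdot 39 \cdot 54 = 0 \cdot 54 = 0$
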